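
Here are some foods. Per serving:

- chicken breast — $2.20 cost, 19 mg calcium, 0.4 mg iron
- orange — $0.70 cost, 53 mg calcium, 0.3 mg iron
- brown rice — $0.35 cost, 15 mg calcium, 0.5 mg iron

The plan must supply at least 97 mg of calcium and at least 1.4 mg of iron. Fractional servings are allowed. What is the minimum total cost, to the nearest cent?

$1.59

At the optimum either one food covers both requirements or two foods hit both targets exactly; no other combination can be cheaper.
chicken breast only: max(97/19, 1.4/0.4) = 5.105 servings → $11.23.
orange only: max(97/53, 1.4/0.3) = 4.667 servings → $3.27.
brown rice only: max(97/15, 1.4/0.5) = 6.467 servings → $2.26.
chicken breast + orange with both tight: 2.91 servings and 0.7871 servings → $6.95.
chicken breast + brown rice: the both-tight solution has a negative serving — not a feasible corner.
orange + brown rice with both tight: 1.25 servings and 2.05 servings → $1.59.
The minimum over all feasible corners is $1.59.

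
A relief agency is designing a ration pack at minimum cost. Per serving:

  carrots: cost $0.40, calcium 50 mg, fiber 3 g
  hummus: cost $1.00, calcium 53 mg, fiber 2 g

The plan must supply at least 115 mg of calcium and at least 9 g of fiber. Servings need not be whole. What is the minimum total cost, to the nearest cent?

$1.20

This is a tiny linear program; its minimum lies at a vertex of the feasible set. List the vertices and price them.
carrots only: max(115/50, 9/3) = 3 servings → $1.20.
hummus only: max(115/53, 9/2) = 4.5 servings → $4.50.
carrots + hummus: the both-tight solution has a negative serving — not a feasible corner.
Cheapest feasible corner: $1.20.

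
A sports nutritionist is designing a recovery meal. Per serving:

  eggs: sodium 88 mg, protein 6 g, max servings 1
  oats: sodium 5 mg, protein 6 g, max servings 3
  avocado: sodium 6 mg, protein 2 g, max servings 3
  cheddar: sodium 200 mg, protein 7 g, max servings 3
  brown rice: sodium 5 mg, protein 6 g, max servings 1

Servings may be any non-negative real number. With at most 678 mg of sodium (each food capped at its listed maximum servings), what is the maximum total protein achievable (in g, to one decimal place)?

Protein per mg sodium: oats 1.2, brown rice 1.2, avocado 0.3333, eggs 0.06818, cheddar 0.035.
Take 3 servings of oats: uses 15 mg sodium, +18.0 g protein (running total 18.0 g).
Take 1 serving of brown rice: uses 5 mg sodium, +6.0 g protein (running total 24.0 g).
Take 3 servings of avocado: uses 18 mg sodium, +6.0 g protein (running total 30.0 g).
Take 1 serving of eggs: uses 88 mg sodium, +6.0 g protein (running total 36.0 g).
Take 2.76 servings of cheddar: uses 552 mg sodium, +19.3 g protein (running total 55.3 g).
Greedy by best ratio exhausts the sodium allowance optimally: 55.3 g.

55.3 g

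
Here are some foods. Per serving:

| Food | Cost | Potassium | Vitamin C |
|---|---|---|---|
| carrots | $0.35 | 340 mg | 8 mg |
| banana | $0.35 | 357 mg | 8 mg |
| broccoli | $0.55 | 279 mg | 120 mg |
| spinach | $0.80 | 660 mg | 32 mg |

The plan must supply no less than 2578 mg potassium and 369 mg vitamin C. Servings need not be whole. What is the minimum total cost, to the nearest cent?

This is a tiny linear program; its minimum lies at a vertex of the feasible set. List the vertices and price them.
carrots only: max(2578/340, 369/8) = 46.12 servings → $16.14.
banana only: max(2578/357, 369/8) = 46.12 servings → $16.14.
broccoli only: max(2578/279, 369/120) = 9.24 servings → $5.08.
spinach only: max(2578/660, 369/32) = 11.53 servings → $9.22.
carrots + banana: the both-tight solution has a negative serving — not a feasible corner.
carrots + broccoli with both tight: 5.352 servings and 2.718 servings → $3.37.
carrots + spinach with both targets exact would need a negative amount; discard.
banana + broccoli with both tight: 5.083 servings and 2.736 servings → $3.28.
banana + spinach: intersection lies outside the first quadrant.
broccoli + spinach with both tight: 2.292 servings and 2.937 servings → $3.61.
Cheapest feasible corner: $3.28.

$3.28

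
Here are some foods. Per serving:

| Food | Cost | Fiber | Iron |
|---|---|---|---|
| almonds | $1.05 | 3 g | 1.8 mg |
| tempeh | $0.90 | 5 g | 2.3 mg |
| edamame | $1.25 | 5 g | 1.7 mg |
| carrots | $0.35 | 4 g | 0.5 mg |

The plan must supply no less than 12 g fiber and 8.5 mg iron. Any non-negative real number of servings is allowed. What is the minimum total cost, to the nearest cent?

$3.33

Check every corner: each single food scaled to meet both minima, and each pair solved so both constraints bind.
almonds only: max(12/3, 8.5/1.8) = 4.722 servings → $4.96.
tempeh only: max(12/5, 8.5/2.3) = 3.696 servings → $3.33.
edamame only: max(12/5, 8.5/1.7) = 5 servings → $6.25.
carrots only: max(12/4, 8.5/0.5) = 17 servings → $5.95.
almonds + tempeh with both targets exact would need a negative amount; discard.
almonds + edamame: intersection lies outside the first quadrant.
almonds + carrots: intersection lies outside the first quadrant.
tempeh + edamame: intersection lies outside the first quadrant.
tempeh + carrots with both targets exact would need a negative amount; discard.
edamame + carrots with both targets exact would need a negative amount; discard.
The minimum over all feasible corners is $3.33.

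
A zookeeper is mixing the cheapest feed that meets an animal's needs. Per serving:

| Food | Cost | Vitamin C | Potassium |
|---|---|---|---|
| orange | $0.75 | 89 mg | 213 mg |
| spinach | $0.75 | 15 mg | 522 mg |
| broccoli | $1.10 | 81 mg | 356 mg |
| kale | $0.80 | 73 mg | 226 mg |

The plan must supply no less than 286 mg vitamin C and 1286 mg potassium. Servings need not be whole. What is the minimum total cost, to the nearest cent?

$3.18

Compare the cost at each extreme point of the feasible region.
orange only: max(286/89, 1286/213) = 6.038 servings → $4.53.
spinach only: max(286/15, 1286/522) = 19.07 servings → $14.30.
broccoli only: max(286/81, 1286/356) = 3.612 servings → $3.97.
kale only: max(286/73, 1286/226) = 5.69 servings → $4.55.
orange + spinach with both tight: 3.005 servings and 1.237 servings → $3.18.
orange + broccoli: the both-tight solution has a negative serving — not a feasible corner.
orange + kale: the both-tight solution has a negative serving — not a feasible corner.
spinach + broccoli with both tight: 0.06361 servings and 3.519 servings → $3.92.
spinach + kale with both tight: 0.8423 servings and 3.745 servings → $3.63.
broccoli + kale: the both-tight solution has a negative serving — not a feasible corner.
The minimum over all feasible corners is $3.18.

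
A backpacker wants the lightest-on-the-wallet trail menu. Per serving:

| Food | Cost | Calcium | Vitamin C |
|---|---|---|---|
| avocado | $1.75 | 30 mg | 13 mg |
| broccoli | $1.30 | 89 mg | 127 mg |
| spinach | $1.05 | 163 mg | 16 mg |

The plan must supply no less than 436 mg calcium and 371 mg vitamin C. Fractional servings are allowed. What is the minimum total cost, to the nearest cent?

$4.83

At the optimum either one food covers both requirements or two foods hit both targets exactly; no other combination can be cheaper.
avocado only: max(436/30, 371/13) = 28.54 servings → $49.94.
broccoli only: max(436/89, 371/127) = 4.899 servings → $6.37.
spinach only: max(436/163, 371/16) = 23.19 servings → $24.35.
avocado + broccoli with both tight: 8.426 servings and 2.059 servings → $17.42.
avocado + spinach with both targets exact would need a negative amount; discard.
broccoli + spinach with both tight: 2.775 servings and 1.16 servings → $4.83.
Cheapest feasible corner: $4.83.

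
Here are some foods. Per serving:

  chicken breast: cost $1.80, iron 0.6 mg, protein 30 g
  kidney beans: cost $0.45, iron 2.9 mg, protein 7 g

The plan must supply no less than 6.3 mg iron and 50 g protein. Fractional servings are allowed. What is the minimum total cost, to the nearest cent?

$3.06

A basic optimal solution has at most two foods positive. Try each food alone and each pair with both targets met exactly.
chicken breast only: max(6.3/0.6, 50/30) = 10.5 servings → $18.90.
kidney beans only: max(6.3/2.9, 50/7) = 7.143 servings → $3.21.
chicken breast + kidney beans with both tight: 1.219 servings and 1.92 servings → $3.06.
So the least-cost plan costs $3.06.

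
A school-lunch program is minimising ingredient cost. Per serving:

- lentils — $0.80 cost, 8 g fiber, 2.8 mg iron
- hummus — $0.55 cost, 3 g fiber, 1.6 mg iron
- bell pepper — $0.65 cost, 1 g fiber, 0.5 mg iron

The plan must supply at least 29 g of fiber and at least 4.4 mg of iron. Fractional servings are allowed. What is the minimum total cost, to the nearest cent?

$2.90

Two binding constraints pin down two serving amounts, so the optimal mix uses at most two foods. The candidates are each food alone (scaled to the tighter of fiber/iron) and each pair with both constraints tight.
lentils only: max(29/8, 4.4/2.8) = 3.625 servings → $2.90.
hummus only: max(29/3, 4.4/1.6) = 9.667 servings → $5.32.
bell pepper only: max(29/1, 4.4/0.5) = 29 servings → $18.85.
lentils + hummus: intersection lies outside the first quadrant.
lentils + bell pepper with both targets exact would need a negative amount; discard.
hummus + bell pepper: intersection lies outside the first quadrant.
The minimum over all feasible corners is $2.90.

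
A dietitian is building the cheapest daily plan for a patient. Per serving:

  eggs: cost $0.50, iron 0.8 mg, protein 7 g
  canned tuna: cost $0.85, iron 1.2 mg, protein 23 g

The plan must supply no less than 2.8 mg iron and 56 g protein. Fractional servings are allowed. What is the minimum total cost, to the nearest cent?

$2.07

Minimising a linear cost over {iron ≥ 2.8, protein ≥ 56, servings ≥ 0} — the optimum is at a vertex, using one or two foods.
eggs only: max(2.8/0.8, 56/7) = 8 servings → $4.00.
canned tuna only: max(2.8/1.2, 56/23) = 2.435 servings → $2.07.
eggs + canned tuna with both targets exact would need a negative amount; discard.
Cheapest feasible corner: $2.07.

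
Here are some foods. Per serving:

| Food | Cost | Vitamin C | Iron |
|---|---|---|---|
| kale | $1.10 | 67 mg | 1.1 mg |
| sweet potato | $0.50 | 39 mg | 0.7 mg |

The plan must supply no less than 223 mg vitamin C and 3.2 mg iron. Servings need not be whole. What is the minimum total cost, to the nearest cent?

$2.86

At the optimum either one food covers both requirements or two foods hit both targets exactly; no other combination can be cheaper.
kale only: max(223/67, 3.2/1.1) = 3.328 servings → $3.66.
sweet potato only: max(223/39, 3.2/0.7) = 5.718 servings → $2.86.
kale + sweet potato with both targets exact would need a negative amount; discard.
So the least-cost plan costs $2.86.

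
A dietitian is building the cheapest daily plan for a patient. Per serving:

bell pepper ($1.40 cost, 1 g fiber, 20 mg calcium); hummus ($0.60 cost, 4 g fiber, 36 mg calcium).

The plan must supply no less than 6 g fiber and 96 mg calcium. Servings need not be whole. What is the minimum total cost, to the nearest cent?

$1.60

An LP optimum is at a vertex; with two nutrient constraints at most two foods are used. Check each candidate.
bell pepper only: max(6/1, 96/20) = 6 servings → $8.40.
hummus only: max(6/4, 96/36) = 2.667 servings → $1.60.
bell pepper + hummus with both tight: 3.818 servings and 0.5455 servings → $5.67.
The minimum over all feasible corners is $1.60.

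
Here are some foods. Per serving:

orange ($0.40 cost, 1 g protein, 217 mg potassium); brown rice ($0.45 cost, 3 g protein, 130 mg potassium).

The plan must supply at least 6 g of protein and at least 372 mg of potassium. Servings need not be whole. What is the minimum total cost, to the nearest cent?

At the optimum either one food covers both requirements or two foods hit both targets exactly; no other combination can be cheaper.
orange only: max(6/1, 372/217) = 6 servings → $2.40.
brown rice only: max(6/3, 372/130) = 2.862 servings → $1.29.
orange + brown rice with both tight: 0.6449 servings and 1.785 servings → $1.06.
The minimum over all feasible corners is $1.06.

$1.06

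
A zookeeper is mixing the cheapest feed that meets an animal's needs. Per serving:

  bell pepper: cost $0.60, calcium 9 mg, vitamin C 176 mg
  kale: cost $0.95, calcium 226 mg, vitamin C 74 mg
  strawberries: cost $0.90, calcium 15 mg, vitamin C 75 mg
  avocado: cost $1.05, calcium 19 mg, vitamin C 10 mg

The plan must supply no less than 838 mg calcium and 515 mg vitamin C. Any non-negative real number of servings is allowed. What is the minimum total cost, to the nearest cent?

At the optimum either one food covers both requirements or two foods hit both targets exactly; no other combination can be cheaper.
bell pepper only: max(838/9, 515/176) = 93.11 servings → $55.87.
kale only: max(838/226, 515/74) = 6.959 servings → $6.61.
strawberries only: max(838/15, 515/75) = 55.87 servings → $50.28.
avocado only: max(838/19, 515/10) = 51.5 servings → $54.08.
bell pepper + kale with both tight: 1.39 servings and 3.653 servings → $4.30.
bell pepper + strawberries: the both-tight solution has a negative serving — not a feasible corner.
bell pepper + avocado with both tight: 0.4318 servings and 43.9 servings → $46.35.
kale + strawberries with both tight: 3.48 servings and 3.433 servings → $6.40.
kale + avocado: the both-tight solution has a negative serving — not a feasible corner.
strawberries + avocado with both tight: 1.102 servings and 43.24 servings → $46.39.
The minimum over all feasible corners is $4.30.

$4.30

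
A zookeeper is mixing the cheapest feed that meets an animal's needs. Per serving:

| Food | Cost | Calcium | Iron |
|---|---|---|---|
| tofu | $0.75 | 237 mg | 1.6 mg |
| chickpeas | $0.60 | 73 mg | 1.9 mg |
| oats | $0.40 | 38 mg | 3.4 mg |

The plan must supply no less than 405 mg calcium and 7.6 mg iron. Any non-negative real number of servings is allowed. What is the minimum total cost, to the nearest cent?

Two binding constraints pin down two serving amounts, so the optimal mix uses at most two foods. The candidates are each food alone (scaled to the tighter of calcium/iron) and each pair with both constraints tight.
tofu only: max(405/237, 7.6/1.6) = 4.75 servings → $3.56.
chickpeas only: max(405/73, 7.6/1.9) = 5.548 servings → $3.33.
oats only: max(405/38, 7.6/3.4) = 10.66 servings → $4.26.
tofu + chickpeas with both tight: 0.6438 servings and 3.458 servings → $2.56.
tofu + oats with both tight: 1.461 servings and 1.548 servings → $1.71.
chickpeas + oats with both targets exact would need a negative amount; discard.
So the least-cost plan costs $1.71.

$1.71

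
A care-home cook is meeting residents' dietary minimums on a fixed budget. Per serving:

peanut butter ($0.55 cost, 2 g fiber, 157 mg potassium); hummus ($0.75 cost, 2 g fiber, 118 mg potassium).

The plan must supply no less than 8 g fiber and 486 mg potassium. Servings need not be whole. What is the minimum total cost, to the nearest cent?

$2.20

peanut butter only: max(8/2, 486/157) = 4 servings → $2.20.
hummus only: max(8/2, 486/118) = 4.119 servings → $3.09.
peanut butter + hummus with both tight: 0.359 servings and 3.641 servings → $2.93.
So the least-cost plan costs $2.20.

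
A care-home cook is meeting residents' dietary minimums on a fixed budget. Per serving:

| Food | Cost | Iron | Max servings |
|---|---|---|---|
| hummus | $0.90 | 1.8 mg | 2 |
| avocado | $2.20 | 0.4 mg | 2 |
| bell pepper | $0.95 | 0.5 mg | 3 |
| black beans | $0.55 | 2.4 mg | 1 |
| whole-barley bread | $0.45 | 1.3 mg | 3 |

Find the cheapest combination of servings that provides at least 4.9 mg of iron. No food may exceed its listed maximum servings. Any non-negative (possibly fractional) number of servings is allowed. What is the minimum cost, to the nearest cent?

$1.42

Cost per mg of iron: black beans $0.2292, whole-barley bread $0.3462, hummus $0.5000, bell pepper $1.9000, avocado $5.5000.
Take 1 serving of black beans: +2.4 mg iron for $0.55 (total $0.55, still need 2.5 mg).
Take 1.923 servings of whole-barley bread: +2.5 mg iron for $0.87 (total $1.42, still need 0.0 mg).
Filling from the cheapest source first is optimal under one linear minimum: $1.42.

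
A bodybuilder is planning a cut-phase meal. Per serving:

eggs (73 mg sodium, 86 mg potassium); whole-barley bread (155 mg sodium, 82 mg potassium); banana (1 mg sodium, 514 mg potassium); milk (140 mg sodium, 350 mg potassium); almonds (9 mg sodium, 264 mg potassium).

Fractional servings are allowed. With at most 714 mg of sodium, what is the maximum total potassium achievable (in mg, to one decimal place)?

Potassium per mg sodium: banana 514, almonds 29.33, milk 2.5, eggs 1.178, whole-barley bread 0.529.
With no serving limits, spend the whole sodium allowance on banana: 714 mg / 1 mg × 514 mg = 366996.0 mg.

366996.0 mg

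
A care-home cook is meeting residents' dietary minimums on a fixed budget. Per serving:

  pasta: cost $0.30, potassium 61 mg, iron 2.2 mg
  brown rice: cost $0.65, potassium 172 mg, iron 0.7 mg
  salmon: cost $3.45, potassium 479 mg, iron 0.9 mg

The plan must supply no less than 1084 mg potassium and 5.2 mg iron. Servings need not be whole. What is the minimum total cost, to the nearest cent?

This is a tiny linear program; its minimum lies at a vertex of the feasible set. List the vertices and price them.
pasta only: max(1084/61, 5.2/2.2) = 17.77 servings → $5.33.
brown rice only: max(1084/172, 5.2/0.7) = 7.429 servings → $4.83.
salmon only: max(1084/479, 5.2/0.9) = 5.778 servings → $19.93.
pasta + brown rice with both tight: 0.4039 servings and 6.159 servings → $4.12.
pasta + salmon with both tight: 1.517 servings and 2.07 servings → $7.60.
brown rice + salmon: the both-tight solution has a negative serving — not a feasible corner.
Cheapest feasible corner: $4.12.

$4.12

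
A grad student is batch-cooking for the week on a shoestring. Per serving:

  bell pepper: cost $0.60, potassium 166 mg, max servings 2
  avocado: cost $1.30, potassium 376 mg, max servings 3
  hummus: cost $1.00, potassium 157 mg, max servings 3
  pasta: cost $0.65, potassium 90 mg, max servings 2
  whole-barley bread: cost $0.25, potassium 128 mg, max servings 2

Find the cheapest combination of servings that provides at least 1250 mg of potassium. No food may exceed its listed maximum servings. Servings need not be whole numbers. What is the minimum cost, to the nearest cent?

Cost per mg of potassium: whole-barley bread $0.0020, avocado $0.0035, bell pepper $0.0036, hummus $0.0064, pasta $0.0072.
Take 2 servings of whole-barley bread: +256.0 mg potassium for $0.50 (total $0.50, still need 994.0 mg).
Take 2.644 servings of avocado: +994.0 mg potassium for $3.44 (total $3.94, still need 0.0 mg).
Greedy by cheapest-per-mg is optimal for a single linear constraint, so the minimum cost is $3.94.

$3.94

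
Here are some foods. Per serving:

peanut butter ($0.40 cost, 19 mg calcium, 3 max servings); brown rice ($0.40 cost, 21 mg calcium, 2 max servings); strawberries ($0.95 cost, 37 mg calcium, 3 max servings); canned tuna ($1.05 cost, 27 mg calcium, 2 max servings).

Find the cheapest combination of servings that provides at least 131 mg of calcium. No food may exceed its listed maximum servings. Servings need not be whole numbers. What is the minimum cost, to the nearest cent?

$2.82

Cost per mg of calcium: brown rice $0.0190, peanut butter $0.0211, strawberries $0.0257, canned tuna $0.0389.
Take 2 servings of brown rice: +42.0 mg calcium for $0.80 (total $0.80, still need 89.0 mg).
Take 3 servings of peanut butter: +57.0 mg calcium for $1.20 (total $2.00, still need 32.0 mg).
Take 0.8649 servings of strawberries: +32.0 mg calcium for $0.82 (total $2.82, still need 0.0 mg).
Filling from the cheapest source first is optimal under one linear minimum: $2.82.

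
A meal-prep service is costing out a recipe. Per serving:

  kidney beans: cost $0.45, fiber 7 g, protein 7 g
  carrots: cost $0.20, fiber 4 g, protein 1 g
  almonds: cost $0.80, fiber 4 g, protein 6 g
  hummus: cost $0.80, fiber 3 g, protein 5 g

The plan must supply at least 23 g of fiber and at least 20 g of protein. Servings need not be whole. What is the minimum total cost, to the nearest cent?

$1.42

kidney beans only: max(23/7, 20/7) = 3.286 servings → $1.48.
carrots only: max(23/4, 20/1) = 20 servings → $4.00.
almonds only: max(23/4, 20/6) = 5.75 servings → $4.60.
hummus only: max(23/3, 20/5) = 7.667 servings → $6.13.
kidney beans + carrots with both tight: 2.714 servings and 1 serving → $1.42.
kidney beans + almonds: the both-tight solution has a negative serving — not a feasible corner.
kidney beans + hummus with both targets exact would need a negative amount; discard.
carrots + almonds with both tight: 2.9 servings and 2.85 servings → $2.86.
carrots + hummus with both tight: 3.235 servings and 3.353 servings → $3.33.
almonds + hummus: the both-tight solution has a negative serving — not a feasible corner.
So the least-cost plan costs $1.42.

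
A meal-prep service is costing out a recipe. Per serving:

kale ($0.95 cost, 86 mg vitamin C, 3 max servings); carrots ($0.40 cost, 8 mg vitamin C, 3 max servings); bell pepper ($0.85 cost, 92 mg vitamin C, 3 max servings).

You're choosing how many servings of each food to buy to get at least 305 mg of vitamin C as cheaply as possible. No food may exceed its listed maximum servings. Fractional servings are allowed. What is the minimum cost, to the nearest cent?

$2.87

Cost per mg of vitamin C: bell pepper $0.0092, kale $0.0110, carrots $0.0500.
Take 3 servings of bell pepper: +276.0 mg vitamin C for $2.55 (total $2.55, still need 29.0 mg).
Take 0.3372 servings of kale: +29.0 mg vitamin C for $0.32 (total $2.87, still need 0.0 mg).
Greedy by cheapest-per-mg is optimal for a single linear constraint, so the minimum cost is $2.87.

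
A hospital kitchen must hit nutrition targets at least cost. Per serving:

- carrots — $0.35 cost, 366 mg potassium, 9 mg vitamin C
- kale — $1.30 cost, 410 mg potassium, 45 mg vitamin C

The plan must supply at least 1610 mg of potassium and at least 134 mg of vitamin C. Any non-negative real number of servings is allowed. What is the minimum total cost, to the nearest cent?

For a min-cost LP with two ≥-constraints, a basic feasible solution has at most two positive variables.
carrots only: max(1610/366, 134/9) = 14.89 servings → $5.21.
kale only: max(1610/410, 134/45) = 3.927 servings → $5.10.
carrots + kale with both tight: 1.37 servings and 2.704 servings → $3.99.
Cheapest feasible corner: $3.99.

$3.99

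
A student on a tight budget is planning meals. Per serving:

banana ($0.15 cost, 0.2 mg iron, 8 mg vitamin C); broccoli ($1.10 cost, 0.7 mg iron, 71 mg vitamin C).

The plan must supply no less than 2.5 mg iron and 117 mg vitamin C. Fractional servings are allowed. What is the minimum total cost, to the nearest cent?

Minimising a linear cost over {iron ≥ 2.5, vitamin C ≥ 117, servings ≥ 0} — the optimum is at a vertex, using one or two foods.
banana only: max(2.5/0.2, 117/8) = 14.62 servings → $2.19.
broccoli only: max(2.5/0.7, 117/71) = 3.571 servings → $3.93.
banana + broccoli with both tight: 11.12 servings and 0.3953 servings → $2.10.
Cheapest feasible corner: $2.10.

$2.10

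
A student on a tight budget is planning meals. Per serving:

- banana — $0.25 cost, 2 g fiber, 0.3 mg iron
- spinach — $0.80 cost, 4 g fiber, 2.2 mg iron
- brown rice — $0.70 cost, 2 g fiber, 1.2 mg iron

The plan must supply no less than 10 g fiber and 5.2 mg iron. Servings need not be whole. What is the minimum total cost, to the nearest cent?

Check every corner: each single food scaled to meet both minima, and each pair solved so both constraints bind.
banana only: max(10/2, 5.2/0.3) = 17.33 servings → $4.33.
spinach only: max(10/4, 5.2/2.2) = 2.5 servings → $2.00.
brown rice only: max(10/2, 5.2/1.2) = 5 servings → $3.50.
banana + spinach with both tight: 0.375 servings and 2.312 servings → $1.94.
banana + brown rice with both tight: 0.8889 servings and 4.111 servings → $3.10.
spinach + brown rice with both targets exact would need a negative amount; discard.
So the least-cost plan costs $1.94.

$1.94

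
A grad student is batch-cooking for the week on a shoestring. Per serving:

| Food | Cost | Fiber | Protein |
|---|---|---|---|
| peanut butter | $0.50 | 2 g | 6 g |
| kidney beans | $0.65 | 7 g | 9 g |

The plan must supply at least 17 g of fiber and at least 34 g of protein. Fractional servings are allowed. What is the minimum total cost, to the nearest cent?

An LP optimum is at a vertex; with two nutrient constraints at most two foods are used. Check each candidate.
peanut butter only: max(17/2, 34/6) = 8.5 servings → $4.25.
kidney beans only: max(17/7, 34/9) = 3.778 servings → $2.46.
peanut butter + kidney beans with both tight: 3.542 servings and 1.417 servings → $2.69.
So the least-cost plan costs $2.46.

$2.46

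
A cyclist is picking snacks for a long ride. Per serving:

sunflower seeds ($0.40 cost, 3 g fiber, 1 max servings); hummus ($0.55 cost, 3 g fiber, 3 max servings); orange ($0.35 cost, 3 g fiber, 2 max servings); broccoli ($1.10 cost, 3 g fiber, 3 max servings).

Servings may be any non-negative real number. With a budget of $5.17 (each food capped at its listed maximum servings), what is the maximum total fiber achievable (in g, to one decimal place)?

Fiber per dollar: orange 8.571, sunflower seeds 7.5, hummus 5.455, broccoli 2.727.
Take 2 servings of orange: spends $0.70, +6.0 g fiber (running total 6.0 g).
Take 1 serving of sunflower seeds: spends $0.40, +3.0 g fiber (running total 9.0 g).
Take 3 servings of hummus: spends $1.65, +9.0 g fiber (running total 18.0 g).
Take 2.2 servings of broccoli: spends $2.42, +6.6 g fiber (running total 24.6 g).
Filling greedily by fiber-per-dollar is optimal for one linear limit, giving 24.6 g.

24.6 g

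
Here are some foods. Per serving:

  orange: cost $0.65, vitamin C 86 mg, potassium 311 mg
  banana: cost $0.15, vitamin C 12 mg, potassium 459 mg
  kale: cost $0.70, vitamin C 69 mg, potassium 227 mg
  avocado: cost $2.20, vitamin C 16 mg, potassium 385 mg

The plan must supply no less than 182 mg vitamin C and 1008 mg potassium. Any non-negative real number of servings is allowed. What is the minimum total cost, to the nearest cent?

Check every corner: each single food scaled to meet both minima, and each pair solved so both constraints bind.
orange only: max(182/86, 1008/311) = 3.241 servings → $2.11.
banana only: max(182/12, 1008/459) = 15.17 servings → $2.27.
kale only: max(182/69, 1008/227) = 4.441 servings → $3.11.
avocado only: max(182/16, 1008/385) = 11.38 servings → $25.02.
orange + banana with both tight: 1.999 servings and 0.8418 servings → $1.43.
orange + kale with both targets exact would need a negative amount; discard.
orange + avocado with both tight: 1.917 servings and 1.069 servings → $3.60.
banana + kale with both tight: 0.9755 servings and 2.468 servings → $1.87.
banana + avocado: the both-tight solution has a negative serving — not a feasible corner.
kale + avocado with both tight: 2.352 servings and 1.231 servings → $4.36.
So the least-cost plan costs $1.43.

$1.43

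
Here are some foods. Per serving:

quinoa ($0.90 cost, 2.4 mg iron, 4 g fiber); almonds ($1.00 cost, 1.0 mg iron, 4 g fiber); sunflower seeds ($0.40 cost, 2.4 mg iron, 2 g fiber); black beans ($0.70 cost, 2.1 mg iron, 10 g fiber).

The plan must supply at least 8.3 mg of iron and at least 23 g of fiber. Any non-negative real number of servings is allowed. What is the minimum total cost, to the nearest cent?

$2.07

Compare the cost at each extreme point of the feasible region.
quinoa only: max(8.3/2.4, 23/4) = 5.75 servings → $5.17.
almonds only: max(8.3/1.0, 23/4) = 8.3 servings → $8.30.
sunflower seeds only: max(8.3/2.4, 23/2) = 11.5 servings → $4.60.
black beans only: max(8.3/2.1, 23/10) = 3.952 servings → $2.77.
quinoa + almonds with both tight: 1.821 servings and 3.929 servings → $5.57.
quinoa + sunflower seeds with both targets exact would need a negative amount; discard.
quinoa + black beans with both tight: 2.224 servings and 1.41 servings → $2.99.
almonds + sunflower seeds with both tight: 5.079 servings and 1.342 servings → $5.62.
almonds + black beans: intersection lies outside the first quadrant.
sunflower seeds + black beans with both tight: 1.753 servings and 1.949 servings → $2.07.
So the least-cost plan costs $2.07.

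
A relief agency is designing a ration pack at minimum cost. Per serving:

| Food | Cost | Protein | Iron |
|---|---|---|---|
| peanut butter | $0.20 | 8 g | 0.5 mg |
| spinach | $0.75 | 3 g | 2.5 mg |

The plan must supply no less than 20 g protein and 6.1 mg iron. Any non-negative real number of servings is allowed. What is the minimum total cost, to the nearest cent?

$1.92

peanut butter only: max(20/8, 6.1/0.5) = 12.2 servings → $2.44.
spinach only: max(20/3, 6.1/2.5) = 6.667 servings → $5.00.
peanut butter + spinach with both tight: 1.714 servings and 2.097 servings → $1.92.
The minimum over all feasible corners is $1.92.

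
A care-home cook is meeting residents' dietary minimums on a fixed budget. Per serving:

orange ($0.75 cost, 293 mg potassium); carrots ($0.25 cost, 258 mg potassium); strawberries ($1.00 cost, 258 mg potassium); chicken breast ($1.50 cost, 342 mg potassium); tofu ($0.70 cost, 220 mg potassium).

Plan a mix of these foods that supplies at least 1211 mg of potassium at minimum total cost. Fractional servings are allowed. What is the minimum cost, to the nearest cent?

$1.17

Cost per mg of potassium: carrots $0.0010, orange $0.0026, tofu $0.0032, strawberries $0.0039, chicken breast $0.0044.
With no serving limits, use only carrots: 1211 mg / 258 mg = 4.694 servings × $0.25 = $1.17.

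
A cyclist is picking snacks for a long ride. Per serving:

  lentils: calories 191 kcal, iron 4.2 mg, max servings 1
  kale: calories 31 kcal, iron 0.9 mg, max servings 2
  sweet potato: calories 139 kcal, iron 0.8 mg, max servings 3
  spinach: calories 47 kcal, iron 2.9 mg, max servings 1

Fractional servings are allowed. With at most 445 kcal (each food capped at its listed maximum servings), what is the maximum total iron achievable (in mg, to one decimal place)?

9.7 mg

Iron per kcal: spinach 0.0617, kale 0.02903, lentils 0.02199, sweet potato 0.005755.
Take 1 serving of spinach: uses 47 kcal, +2.9 mg iron (running total 2.9 mg).
Take 2 servings of kale: uses 62 kcal, +1.8 mg iron (running total 4.7 mg).
Take 1 serving of lentils: uses 191 kcal, +4.2 mg iron (running total 8.9 mg).
Take 1.043 servings of sweet potato: uses 145 kcal, +0.8 mg iron (running total 9.7 mg).
Filling greedily by iron-per-kcal is optimal for one linear limit, giving 9.7 mg.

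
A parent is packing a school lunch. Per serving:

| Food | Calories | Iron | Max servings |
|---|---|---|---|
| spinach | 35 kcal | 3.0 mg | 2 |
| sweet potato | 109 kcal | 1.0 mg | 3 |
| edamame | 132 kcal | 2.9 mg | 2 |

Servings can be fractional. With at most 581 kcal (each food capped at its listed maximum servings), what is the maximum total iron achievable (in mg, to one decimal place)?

14.1 mg

Iron per kcal: spinach 0.08571, edamame 0.02197, sweet potato 0.009174.
Take 2 servings of spinach: uses 70 kcal, +6.0 mg iron (running total 6.0 mg).
Take 2 servings of edamame: uses 264 kcal, +5.8 mg iron (running total 11.8 mg).
Take 2.266 servings of sweet potato: uses 247 kcal, +2.3 mg iron (running total 14.1 mg).
Filling greedily by iron-per-kcal is optimal for one linear limit, giving 14.1 mg.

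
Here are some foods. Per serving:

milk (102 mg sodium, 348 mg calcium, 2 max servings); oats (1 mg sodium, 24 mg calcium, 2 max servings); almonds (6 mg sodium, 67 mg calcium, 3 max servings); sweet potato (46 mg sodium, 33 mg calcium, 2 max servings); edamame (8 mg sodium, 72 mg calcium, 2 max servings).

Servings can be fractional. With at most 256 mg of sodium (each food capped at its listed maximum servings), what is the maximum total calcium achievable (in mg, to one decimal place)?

Calcium per mg sodium: oats 24, almonds 11.17, edamame 9, milk 3.412, sweet potato 0.7174.
Take 2 servings of oats: uses 2 mg sodium, +48.0 mg calcium (running total 48.0 mg).
Take 3 servings of almonds: uses 18 mg sodium, +201.0 mg calcium (running total 249.0 mg).
Take 2 servings of edamame: uses 16 mg sodium, +144.0 mg calcium (running total 393.0 mg).
Take 2 servings of milk: uses 204 mg sodium, +696.0 mg calcium (running total 1089.0 mg).
Take 0.3478 servings of sweet potato: uses 16 mg sodium, +11.5 mg calcium (running total 1100.5 mg).
Filling greedily by calcium-per-mg sodium is optimal for one linear limit, giving 1100.5 mg.

1100.5 mg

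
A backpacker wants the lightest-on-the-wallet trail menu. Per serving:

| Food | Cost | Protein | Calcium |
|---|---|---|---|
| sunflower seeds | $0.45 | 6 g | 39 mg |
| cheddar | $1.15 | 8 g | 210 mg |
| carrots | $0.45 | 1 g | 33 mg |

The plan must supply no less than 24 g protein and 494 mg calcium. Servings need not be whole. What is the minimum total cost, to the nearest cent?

A basic optimal solution has at most two foods positive. Try each food alone and each pair with both targets met exactly.
sunflower seeds only: max(24/6, 494/39) = 12.67 servings → $5.70.
cheddar only: max(24/8, 494/210) = 3 servings → $3.45.
carrots only: max(24/1, 494/33) = 24 servings → $10.80.
sunflower seeds + cheddar with both tight: 1.148 servings and 2.139 servings → $2.98.
sunflower seeds + carrots with both tight: 1.874 servings and 12.75 servings → $6.58.
cheddar + carrots: the both-tight solution has a negative serving — not a feasible corner.
Cheapest feasible corner: $2.98.

$2.98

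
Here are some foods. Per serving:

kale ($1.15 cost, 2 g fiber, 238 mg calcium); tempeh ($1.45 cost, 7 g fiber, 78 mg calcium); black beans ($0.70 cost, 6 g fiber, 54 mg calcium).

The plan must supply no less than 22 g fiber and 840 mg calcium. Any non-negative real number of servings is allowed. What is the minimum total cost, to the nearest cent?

$5.24

For a min-cost LP with two ≥-constraints, a basic feasible solution has at most two positive variables.
kale only: max(22/2, 840/238) = 11 servings → $12.65.
tempeh only: max(22/7, 840/78) = 10.77 servings → $15.62.
black beans only: max(22/6, 840/54) = 15.56 servings → $10.89.
kale + tempeh with both tight: 2.758 servings and 2.355 servings → $6.59.
kale + black beans with both tight: 2.918 servings and 2.694 servings → $5.24.
tempeh + black beans: the both-tight solution has a negative serving — not a feasible corner.
Cheapest feasible corner: $5.24.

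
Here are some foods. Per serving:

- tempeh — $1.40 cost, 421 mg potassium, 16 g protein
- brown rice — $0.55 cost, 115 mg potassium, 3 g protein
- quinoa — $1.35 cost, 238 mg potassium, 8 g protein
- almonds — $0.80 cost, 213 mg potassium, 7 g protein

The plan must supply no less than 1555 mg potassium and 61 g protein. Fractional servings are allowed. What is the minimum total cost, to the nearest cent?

Minimising a linear cost over {potassium ≥ 1555, protein ≥ 61, servings ≥ 0} — the optimum is at a vertex, using one or two foods.
tempeh only: max(1555/421, 61/16) = 3.812 servings → $5.34.
brown rice only: max(1555/115, 61/3) = 20.33 servings → $11.18.
quinoa only: max(1555/238, 61/8) = 7.625 servings → $10.29.
almonds only: max(1555/213, 61/7) = 8.714 servings → $6.97.
tempeh + brown rice: intersection lies outside the first quadrant.
tempeh + quinoa: intersection lies outside the first quadrant.
tempeh + almonds: the both-tight solution has a negative serving — not a feasible corner.
brown rice + quinoa: intersection lies outside the first quadrant.
brown rice + almonds: intersection lies outside the first quadrant.
quinoa + almonds: the both-tight solution has a negative serving — not a feasible corner.
So the least-cost plan costs $5.34.

$5.34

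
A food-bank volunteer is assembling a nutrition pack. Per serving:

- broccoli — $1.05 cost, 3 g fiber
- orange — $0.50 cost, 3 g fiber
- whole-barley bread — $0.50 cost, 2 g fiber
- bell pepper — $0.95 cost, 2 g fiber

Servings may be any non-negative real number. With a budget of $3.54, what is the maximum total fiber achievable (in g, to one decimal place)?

Fiber per dollar: orange 6, whole-barley bread 4, broccoli 2.857, bell pepper 2.105.
With no serving limits, spend the whole cost allowance on orange: $3.54 / $0.50 × 3 g = 21.2 g.

21.2 g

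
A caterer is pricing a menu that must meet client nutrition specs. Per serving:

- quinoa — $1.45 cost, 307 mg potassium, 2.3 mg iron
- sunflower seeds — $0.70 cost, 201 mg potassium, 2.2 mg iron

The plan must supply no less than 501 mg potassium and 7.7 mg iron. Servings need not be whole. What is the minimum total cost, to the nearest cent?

Two binding constraints pin down two serving amounts, so the optimal mix uses at most two foods. The candidates are each food alone (scaled to the tighter of potassium/iron) and each pair with both constraints tight.
quinoa only: max(501/307, 7.7/2.3) = 3.348 servings → $4.85.
sunflower seeds only: max(501/201, 7.7/2.2) = 3.5 servings → $2.45.
quinoa + sunflower seeds: the both-tight solution has a negative serving — not a feasible corner.
The minimum over all feasible corners is $2.45.

$2.45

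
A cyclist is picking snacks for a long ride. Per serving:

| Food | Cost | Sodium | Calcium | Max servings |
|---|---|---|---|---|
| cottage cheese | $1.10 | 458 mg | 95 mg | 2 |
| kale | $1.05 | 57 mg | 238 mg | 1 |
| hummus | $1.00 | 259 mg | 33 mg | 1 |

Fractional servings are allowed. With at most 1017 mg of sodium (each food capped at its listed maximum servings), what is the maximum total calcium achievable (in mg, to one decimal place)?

433.6 mg

Calcium per mg sodium: kale 4.175, cottage cheese 0.2074, hummus 0.1274.
Take 1 serving of kale: uses 57 mg sodium, +238.0 mg calcium (running total 238.0 mg).
Take 2 servings of cottage cheese: uses 916 mg sodium, +190.0 mg calcium (running total 428.0 mg).
Take 0.1699 servings of hummus: uses 44 mg sodium, +5.6 mg calcium (running total 433.6 mg).
Greedy by best ratio exhausts the sodium allowance optimally: 433.6 mg.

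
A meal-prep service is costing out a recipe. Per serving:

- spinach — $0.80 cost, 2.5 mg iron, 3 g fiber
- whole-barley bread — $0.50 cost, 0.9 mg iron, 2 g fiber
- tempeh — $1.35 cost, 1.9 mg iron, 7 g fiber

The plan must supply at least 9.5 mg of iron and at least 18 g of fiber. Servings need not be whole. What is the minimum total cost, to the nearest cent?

$4.08

This is a tiny linear program; its minimum lies at a vertex of the feasible set. List the vertices and price them.
spinach only: max(9.5/2.5, 18/3) = 6 servings → $4.80.
whole-barley bread only: max(9.5/0.9, 18/2) = 10.56 servings → $5.28.
tempeh only: max(9.5/1.9, 18/7) = 5 servings → $6.75.
spinach + whole-barley bread with both tight: 1.217 servings and 7.174 servings → $4.56.
spinach + tempeh with both tight: 2.737 servings and 1.398 servings → $4.08.
whole-barley bread + tempeh with both targets exact would need a negative amount; discard.
So the least-cost plan costs $4.08.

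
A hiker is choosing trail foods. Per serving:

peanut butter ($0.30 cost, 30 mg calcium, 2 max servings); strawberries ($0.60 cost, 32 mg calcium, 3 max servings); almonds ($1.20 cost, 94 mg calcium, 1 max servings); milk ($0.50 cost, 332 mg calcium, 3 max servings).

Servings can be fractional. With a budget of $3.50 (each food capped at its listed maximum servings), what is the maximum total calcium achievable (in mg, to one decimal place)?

Calcium per dollar: milk 664, peanut butter 100, almonds 78.33, strawberries 53.33.
Take 3 servings of milk: spends $1.50, +996.0 mg calcium (running total 996.0 mg).
Take 2 servings of peanut butter: spends $0.60, +60.0 mg calcium (running total 1056.0 mg).
Take 1 serving of almonds: spends $1.20, +94.0 mg calcium (running total 1150.0 mg).
Take 0.3333 servings of strawberries: spends $0.20, +10.7 mg calcium (running total 1160.7 mg).
Filling greedily by calcium-per-dollar is optimal for one linear limit, giving 1160.7 mg.

1160.7 mg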